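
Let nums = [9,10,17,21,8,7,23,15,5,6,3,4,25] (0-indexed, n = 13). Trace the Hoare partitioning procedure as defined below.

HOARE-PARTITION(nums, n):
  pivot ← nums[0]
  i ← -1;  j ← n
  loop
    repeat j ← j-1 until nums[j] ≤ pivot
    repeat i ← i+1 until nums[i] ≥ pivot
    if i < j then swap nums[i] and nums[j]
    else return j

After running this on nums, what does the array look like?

pivot = nums[0] = 9; i = -1, j = 13
j→11 (nums[11]=4≤9), i→0 (nums[0]=9≥9); i<j, swap → [4,10,17,21,8,7,23,15,5,6,3,9,25]
j→10 (nums[10]=3≤9), i→1 (nums[1]=10≥9); i<j, swap → [4,3,17,21,8,7,23,15,5,6,10,9,25]
j→9 (nums[9]=6≤9), i→2 (nums[2]=17≥9); i<j, swap → [4,3,6,21,8,7,23,15,5,17,10,9,25]
j→8 (nums[8]=5≤9), i→3 (nums[3]=21≥9); i<j, swap → [4,3,6,5,8,7,23,15,21,17,10,9,25]
j→5, i→6; i≥j, return j=5. nums = [4,3,6,5,8,7,23,15,21,17,10,9,25]

[4,3,6,5,8,7,23,15,21,17,10,9,25]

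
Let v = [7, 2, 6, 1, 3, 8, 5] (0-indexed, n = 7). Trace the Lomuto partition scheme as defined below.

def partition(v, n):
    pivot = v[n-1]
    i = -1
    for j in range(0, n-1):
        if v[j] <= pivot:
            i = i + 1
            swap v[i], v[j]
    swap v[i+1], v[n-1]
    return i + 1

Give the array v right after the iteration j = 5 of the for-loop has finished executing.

[2, 1, 3, 7, 6, 8, 5]

pivot = v[6] = 5; i = -1
j=0: v[0]=7 > 5 → no swap
j=1: v[1]=2 ≤ 5 → i=0, swap v[0],v[1] → [2, 7, 6, 1, 3, 8, 5]
j=2: v[2]=6 > 5 → no swap
j=3: v[3]=1 ≤ 5 → i=1, swap v[1],v[3] → [2, 1, 6, 7, 3, 8, 5]
j=4: v[4]=3 ≤ 5 → i=2, swap v[2],v[4] → [2, 1, 3, 7, 6, 8, 5]
j=5: v[5]=8 > 5 → no swap
(after j=5) v = [2, 1, 3, 7, 6, 8, 5]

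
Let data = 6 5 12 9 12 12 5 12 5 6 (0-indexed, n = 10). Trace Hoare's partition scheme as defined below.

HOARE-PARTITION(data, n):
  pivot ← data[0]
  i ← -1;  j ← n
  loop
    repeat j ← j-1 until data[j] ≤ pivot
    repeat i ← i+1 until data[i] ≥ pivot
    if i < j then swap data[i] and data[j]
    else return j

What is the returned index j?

pivot = data[0] = 6; i = -1, j = 10
j→9 (data[9]=6≤6), i→0 (data[0]=6≥6); i<j, swap → 6 5 12 9 12 12 5 12 5 6
j→8 (data[8]=5≤6), i→2 (data[2]=12≥6); i<j, swap → 6 5 5 9 12 12 5 12 12 6
j→6 (data[6]=5≤6), i→3 (data[3]=9≥6); i<j, swap → 6 5 5 5 12 12 9 12 12 6
j→3, i→4; i≥j, return j=3. data = 6 5 5 5 12 12 9 12 12 6

3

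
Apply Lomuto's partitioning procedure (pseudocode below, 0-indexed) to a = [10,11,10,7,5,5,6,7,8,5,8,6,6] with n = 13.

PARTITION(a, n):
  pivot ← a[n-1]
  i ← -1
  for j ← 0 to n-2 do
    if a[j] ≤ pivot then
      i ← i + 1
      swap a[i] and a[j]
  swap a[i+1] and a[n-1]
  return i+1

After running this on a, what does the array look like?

[5,5,6,5,6,6,10,7,8,7,8,10,11]

pivot=6, i=-1
j=0: 10>6, skip
j=1: 11>6, skip
j=2: 10>6, skip
j=3: 7>6, skip
j=4: 5≤6, i=0, swap(0,4) ⇒ [5,11,10,7,10,5,6,7,8,5,8,6,6]
j=5: 5≤6, i=1, swap(1,5) ⇒ [5,5,10,7,10,11,6,7,8,5,8,6,6]
j=6: 6≤6, i=2, swap(2,6) ⇒ [5,5,6,7,10,11,10,7,8,5,8,6,6]
j=7: 7>6, skip
j=8: 8>6, skip
j=9: 5≤6, i=3, swap(3,9) ⇒ [5,5,6,5,10,11,10,7,8,7,8,6,6]
j=10: 8>6, skip
j=11: 6≤6, i=4, swap(4,11) ⇒ [5,5,6,5,6,11,10,7,8,7,8,10,6]
swap(5,12) ⇒ [5,5,6,5,6,6,10,7,8,7,8,10,11]; return 5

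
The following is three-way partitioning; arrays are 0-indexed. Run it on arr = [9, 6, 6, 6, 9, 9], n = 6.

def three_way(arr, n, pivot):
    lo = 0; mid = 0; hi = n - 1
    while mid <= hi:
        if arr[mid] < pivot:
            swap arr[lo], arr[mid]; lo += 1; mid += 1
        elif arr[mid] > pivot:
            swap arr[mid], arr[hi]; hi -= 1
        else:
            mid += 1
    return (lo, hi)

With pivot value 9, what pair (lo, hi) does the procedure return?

(3, 5)

pivot = 9; lo=0, mid=0, hi=5
arr[mid]=9=9: mid=1
arr[mid]=6<9: swap arr[0],arr[1]; lo=1,mid=2 → [6, 9, 6, 6, 9, 9]
arr[mid]=6<9: swap arr[1],arr[2]; lo=2,mid=3 → [6, 6, 9, 6, 9, 9]
arr[mid]=6<9: swap arr[2],arr[3]; lo=3,mid=4 → [6, 6, 6, 9, 9, 9]
arr[mid]=9=9: mid=5
arr[mid]=9=9: mid=6
end: lo=3, hi=5; arr = [6, 6, 6, 9, 9, 9]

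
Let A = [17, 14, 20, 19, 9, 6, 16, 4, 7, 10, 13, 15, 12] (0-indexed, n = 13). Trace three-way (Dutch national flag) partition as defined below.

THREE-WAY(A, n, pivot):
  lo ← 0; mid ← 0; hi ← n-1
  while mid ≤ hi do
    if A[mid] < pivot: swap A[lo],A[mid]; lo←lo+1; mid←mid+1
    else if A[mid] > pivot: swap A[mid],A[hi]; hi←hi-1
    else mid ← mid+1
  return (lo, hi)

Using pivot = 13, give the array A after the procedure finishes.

[12, 10, 7, 9, 6, 4, 13, 16, 19, 20, 15, 14, 17]

lo=0 mid=0 hi=12
17>13: swap(0,12), hi=11 ⇒ [12, 14, 20, 19, 9, 6, 16, 4, 7, 10, 13, 15, 17]
12<13: swap(0,0), lo=1 mid=1 ⇒ [12, 14, 20, 19, 9, 6, 16, 4, 7, 10, 13, 15, 17]
14>13: swap(1,11), hi=10 ⇒ [12, 15, 20, 19, 9, 6, 16, 4, 7, 10, 13, 14, 17]
15>13: swap(1,10), hi=9 ⇒ [12, 13, 20, 19, 9, 6, 16, 4, 7, 10, 15, 14, 17]
13=13: mid=2
20>13: swap(2,9), hi=8 ⇒ [12, 13, 10, 19, 9, 6, 16, 4, 7, 20, 15, 14, 17]
10<13: swap(1,2), lo=2 mid=3 ⇒ [12, 10, 13, 19, 9, 6, 16, 4, 7, 20, 15, 14, 17]
19>13: swap(3,8), hi=7 ⇒ [12, 10, 13, 7, 9, 6, 16, 4, 19, 20, 15, 14, 17]
7<13: swap(2,3), lo=3 mid=4 ⇒ [12, 10, 7, 13, 9, 6, 16, 4, 19, 20, 15, 14, 17]
9<13: swap(3,4), lo=4 mid=5 ⇒ [12, 10, 7, 9, 13, 6, 16, 4, 19, 20, 15, 14, 17]
6<13: swap(4,5), lo=5 mid=6 ⇒ [12, 10, 7, 9, 6, 13, 16, 4, 19, 20, 15, 14, 17]
16>13: swap(6,7), hi=6 ⇒ [12, 10, 7, 9, 6, 13, 4, 16, 19, 20, 15, 14, 17]
4<13: swap(5,6), lo=6 mid=7 ⇒ [12, 10, 7, 9, 6, 4, 13, 16, 19, 20, 15, 14, 17]
done. lo=6 hi=6; A=[12, 10, 7, 9, 6, 4, 13, 16, 19, 20, 15, 14, 17]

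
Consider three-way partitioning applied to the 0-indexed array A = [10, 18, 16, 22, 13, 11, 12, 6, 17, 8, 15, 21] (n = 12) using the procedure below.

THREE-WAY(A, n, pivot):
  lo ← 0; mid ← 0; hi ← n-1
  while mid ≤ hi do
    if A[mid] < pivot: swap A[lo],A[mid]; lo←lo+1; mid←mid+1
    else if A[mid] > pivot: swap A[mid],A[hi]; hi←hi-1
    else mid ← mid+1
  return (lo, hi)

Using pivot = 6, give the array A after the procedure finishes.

[6, 16, 22, 13, 11, 12, 18, 17, 8, 15, 21, 10]

lo=0 mid=0 hi=11
10>6: swap(0,11), hi=10 ⇒ [21, 18, 16, 22, 13, 11, 12, 6, 17, 8, 15, 10]
21>6: swap(0,10), hi=9 ⇒ [15, 18, 16, 22, 13, 11, 12, 6, 17, 8, 21, 10]
15>6: swap(0,9), hi=8 ⇒ [8, 18, 16, 22, 13, 11, 12, 6, 17, 15, 21, 10]
8>6: swap(0,8), hi=7 ⇒ [17, 18, 16, 22, 13, 11, 12, 6, 8, 15, 21, 10]
17>6: swap(0,7), hi=6 ⇒ [6, 18, 16, 22, 13, 11, 12, 17, 8, 15, 21, 10]
6=6: mid=1
18>6: swap(1,6), hi=5 ⇒ [6, 12, 16, 22, 13, 11, 18, 17, 8, 15, 21, 10]
12>6: swap(1,5), hi=4 ⇒ [6, 11, 16, 22, 13, 12, 18, 17, 8, 15, 21, 10]
11>6: swap(1,4), hi=3 ⇒ [6, 13, 16, 22, 11, 12, 18, 17, 8, 15, 21, 10]
13>6: swap(1,3), hi=2 ⇒ [6, 22, 16, 13, 11, 12, 18, 17, 8, 15, 21, 10]
22>6: swap(1,2), hi=1 ⇒ [6, 16, 22, 13, 11, 12, 18, 17, 8, 15, 21, 10]
16>6: swap(1,1), hi=0 ⇒ [6, 16, 22, 13, 11, 12, 18, 17, 8, 15, 21, 10]
done. lo=0 hi=0; A=[6, 16, 22, 13, 11, 12, 18, 17, 8, 15, 21, 10]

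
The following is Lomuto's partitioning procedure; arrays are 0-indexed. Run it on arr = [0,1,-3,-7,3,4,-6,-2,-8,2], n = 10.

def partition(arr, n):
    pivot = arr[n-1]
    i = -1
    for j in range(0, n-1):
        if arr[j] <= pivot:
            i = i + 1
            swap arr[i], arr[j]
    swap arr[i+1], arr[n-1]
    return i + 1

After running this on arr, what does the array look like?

[0,1,-3,-7,-6,-2,-8,2,3,4]

pivot=2, i=-1
j=0: 0≤2, i=0, swap(0,0) ⇒ [0,1,-3,-7,3,4,-6,-2,-8,2]
j=1: 1≤2, i=1, swap(1,1) ⇒ [0,1,-3,-7,3,4,-6,-2,-8,2]
j=2: -3≤2, i=2, swap(2,2) ⇒ [0,1,-3,-7,3,4,-6,-2,-8,2]
j=3: -7≤2, i=3, swap(3,3) ⇒ [0,1,-3,-7,3,4,-6,-2,-8,2]
j=4: 3>2, skip
j=5: 4>2, skip
j=6: -6≤2, i=4, swap(4,6) ⇒ [0,1,-3,-7,-6,4,3,-2,-8,2]
j=7: -2≤2, i=5, swap(5,7) ⇒ [0,1,-3,-7,-6,-2,3,4,-8,2]
j=8: -8≤2, i=6, swap(6,8) ⇒ [0,1,-3,-7,-6,-2,-8,4,3,2]
swap(7,9) ⇒ [0,1,-3,-7,-6,-2,-8,2,3,4]; return 7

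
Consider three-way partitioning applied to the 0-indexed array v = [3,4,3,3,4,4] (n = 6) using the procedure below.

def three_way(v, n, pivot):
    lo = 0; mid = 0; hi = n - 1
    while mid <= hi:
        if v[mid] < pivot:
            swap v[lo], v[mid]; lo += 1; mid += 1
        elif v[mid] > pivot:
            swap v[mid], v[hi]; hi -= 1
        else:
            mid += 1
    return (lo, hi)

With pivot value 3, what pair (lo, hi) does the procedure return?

pivot = 3; lo=0, mid=0, hi=5
v[mid]=3=3: mid=1
v[mid]=4>3: swap v[1],v[5]; hi=4 → [3,4,3,3,4,4]
v[mid]=4>3: swap v[1],v[4]; hi=3 → [3,4,3,3,4,4]
v[mid]=4>3: swap v[1],v[3]; hi=2 → [3,3,3,4,4,4]
v[mid]=3=3: mid=2
v[mid]=3=3: mid=3
end: lo=0, hi=2; v = [3,3,3,4,4,4]

(0, 2)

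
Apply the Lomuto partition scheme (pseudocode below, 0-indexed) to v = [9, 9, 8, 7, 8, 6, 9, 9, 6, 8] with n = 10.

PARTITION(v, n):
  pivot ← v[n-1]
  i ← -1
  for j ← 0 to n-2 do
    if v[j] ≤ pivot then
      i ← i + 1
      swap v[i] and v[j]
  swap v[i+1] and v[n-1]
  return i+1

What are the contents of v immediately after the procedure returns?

pivot=8, i=-1
j=0: 9>8, skip
j=1: 9>8, skip
j=2: 8≤8, i=0, swap(0,2) ⇒ [8, 9, 9, 7, 8, 6, 9, 9, 6, 8]
j=3: 7≤8, i=1, swap(1,3) ⇒ [8, 7, 9, 9, 8, 6, 9, 9, 6, 8]
j=4: 8≤8, i=2, swap(2,4) ⇒ [8, 7, 8, 9, 9, 6, 9, 9, 6, 8]
j=5: 6≤8, i=3, swap(3,5) ⇒ [8, 7, 8, 6, 9, 9, 9, 9, 6, 8]
j=6: 9>8, skip
j=7: 9>8, skip
j=8: 6≤8, i=4, swap(4,8) ⇒ [8, 7, 8, 6, 6, 9, 9, 9, 9, 8]
swap(5,9) ⇒ [8, 7, 8, 6, 6, 8, 9, 9, 9, 9]; return 5

[8, 7, 8, 6, 6, 8, 9, 9, 9, 9]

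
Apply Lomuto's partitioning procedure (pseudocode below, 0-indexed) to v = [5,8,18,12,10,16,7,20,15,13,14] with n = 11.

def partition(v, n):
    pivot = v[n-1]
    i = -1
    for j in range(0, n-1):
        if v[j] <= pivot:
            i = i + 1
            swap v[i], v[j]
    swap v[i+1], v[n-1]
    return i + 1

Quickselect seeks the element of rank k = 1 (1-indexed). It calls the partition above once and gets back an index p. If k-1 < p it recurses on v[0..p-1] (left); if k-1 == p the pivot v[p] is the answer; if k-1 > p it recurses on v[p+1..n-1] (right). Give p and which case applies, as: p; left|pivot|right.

6; left

pivot=14, i=-1
j=0: 5≤14, i=0, swap(0,0) ⇒ [5,8,18,12,10,16,7,20,15,13,14]
j=1: 8≤14, i=1, swap(1,1) ⇒ [5,8,18,12,10,16,7,20,15,13,14]
j=2: 18>14, skip
j=3: 12≤14, i=2, swap(2,3) ⇒ [5,8,12,18,10,16,7,20,15,13,14]
j=4: 10≤14, i=3, swap(3,4) ⇒ [5,8,12,10,18,16,7,20,15,13,14]
j=5: 16>14, skip
j=6: 7≤14, i=4, swap(4,6) ⇒ [5,8,12,10,7,16,18,20,15,13,14]
j=7: 20>14, skip
j=8: 15>14, skip
j=9: 13≤14, i=5, swap(5,9) ⇒ [5,8,12,10,7,13,18,20,15,16,14]
swap(6,10) ⇒ [5,8,12,10,7,13,14,20,15,16,18]; return 6
p = 6; k-1 = 0 < 6 ⇒ left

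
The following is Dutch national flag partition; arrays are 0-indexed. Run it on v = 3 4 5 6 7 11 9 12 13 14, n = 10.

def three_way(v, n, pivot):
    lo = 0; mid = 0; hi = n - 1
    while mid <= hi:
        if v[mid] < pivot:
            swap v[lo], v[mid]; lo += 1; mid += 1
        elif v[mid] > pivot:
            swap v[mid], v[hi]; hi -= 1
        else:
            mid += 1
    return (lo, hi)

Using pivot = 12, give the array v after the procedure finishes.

3 4 5 6 7 11 9 12 14 13

lo=0 mid=0 hi=9
3<12: swap(0,0), lo=1 mid=1 ⇒ 3 4 5 6 7 11 9 12 13 14
4<12: swap(1,1), lo=2 mid=2 ⇒ 3 4 5 6 7 11 9 12 13 14
5<12: swap(2,2), lo=3 mid=3 ⇒ 3 4 5 6 7 11 9 12 13 14
6<12: swap(3,3), lo=4 mid=4 ⇒ 3 4 5 6 7 11 9 12 13 14
7<12: swap(4,4), lo=5 mid=5 ⇒ 3 4 5 6 7 11 9 12 13 14
11<12: swap(5,5), lo=6 mid=6 ⇒ 3 4 5 6 7 11 9 12 13 14
9<12: swap(6,6), lo=7 mid=7 ⇒ 3 4 5 6 7 11 9 12 13 14
12=12: mid=8
13>12: swap(8,9), hi=8 ⇒ 3 4 5 6 7 11 9 12 14 13
14>12: swap(8,8), hi=7 ⇒ 3 4 5 6 7 11 9 12 14 13
done. lo=7 hi=7; v=3 4 5 6 7 11 9 12 14 13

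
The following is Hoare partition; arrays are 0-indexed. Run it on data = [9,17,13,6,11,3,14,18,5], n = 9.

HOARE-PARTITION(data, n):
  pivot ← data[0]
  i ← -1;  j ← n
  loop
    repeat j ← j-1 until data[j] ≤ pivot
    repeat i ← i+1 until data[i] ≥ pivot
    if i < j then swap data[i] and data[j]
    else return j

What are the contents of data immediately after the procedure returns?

[5,3,6,13,11,17,14,18,9]

pivot = data[0] = 9; i = -1, j = 9
j→8 (data[8]=5≤9), i→0 (data[0]=9≥9); i<j, swap → [5,17,13,6,11,3,14,18,9]
j→5 (data[5]=3≤9), i→1 (data[1]=17≥9); i<j, swap → [5,3,13,6,11,17,14,18,9]
j→3 (data[3]=6≤9), i→2 (data[2]=13≥9); i<j, swap → [5,3,6,13,11,17,14,18,9]
j→2, i→3; i≥j, return j=2. data = [5,3,6,13,11,17,14,18,9]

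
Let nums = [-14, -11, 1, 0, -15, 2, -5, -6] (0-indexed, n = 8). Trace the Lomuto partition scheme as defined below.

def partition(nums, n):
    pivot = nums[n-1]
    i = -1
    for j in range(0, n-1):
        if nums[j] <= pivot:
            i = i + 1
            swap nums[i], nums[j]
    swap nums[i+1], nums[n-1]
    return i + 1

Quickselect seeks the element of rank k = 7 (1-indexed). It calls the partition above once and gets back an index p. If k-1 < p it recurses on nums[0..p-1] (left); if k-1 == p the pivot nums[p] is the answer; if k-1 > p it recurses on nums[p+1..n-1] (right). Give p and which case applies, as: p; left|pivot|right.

pivot = nums[7] = -6; i = -1
j=0: nums[0]=-14 ≤ -6 → i=0, swap nums[0],nums[0] (no change) → [-14, -11, 1, 0, -15, 2, -5, -6]
j=1: nums[1]=-11 ≤ -6 → i=1, swap nums[1],nums[1] (no change) → [-14, -11, 1, 0, -15, 2, -5, -6]
j=2: nums[2]=1 > -6 → no swap
j=3: nums[3]=0 > -6 → no swap
j=4: nums[4]=-15 ≤ -6 → i=2, swap nums[2],nums[4] → [-14, -11, -15, 0, 1, 2, -5, -6]
j=5: nums[5]=2 > -6 → no swap
j=6: nums[6]=-5 > -6 → no swap
final swap nums[3],nums[7] → [-14, -11, -15, -6, 1, 2, -5, 0]; return 3
p = 3; k-1 = 6 > 3 ⇒ right

3; right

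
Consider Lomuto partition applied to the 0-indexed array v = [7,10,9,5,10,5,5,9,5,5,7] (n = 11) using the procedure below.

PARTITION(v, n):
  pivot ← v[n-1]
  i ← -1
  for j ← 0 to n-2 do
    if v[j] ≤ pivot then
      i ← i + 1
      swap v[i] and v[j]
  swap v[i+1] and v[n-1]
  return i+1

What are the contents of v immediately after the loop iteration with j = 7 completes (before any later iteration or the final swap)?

pivot=7, i=-1
j=0: 7≤7, i=0, swap(0,0) ⇒ [7,10,9,5,10,5,5,9,5,5,7]
j=1: 10>7, skip
j=2: 9>7, skip
j=3: 5≤7, i=1, swap(1,3) ⇒ [7,5,9,10,10,5,5,9,5,5,7]
j=4: 10>7, skip
j=5: 5≤7, i=2, swap(2,5) ⇒ [7,5,5,10,10,9,5,9,5,5,7]
j=6: 5≤7, i=3, swap(3,6) ⇒ [7,5,5,5,10,9,10,9,5,5,7]
j=7: 9>7, skip
(after j=7) v = [7,5,5,5,10,9,10,9,5,5,7]

[7,5,5,5,10,9,10,9,5,5,7]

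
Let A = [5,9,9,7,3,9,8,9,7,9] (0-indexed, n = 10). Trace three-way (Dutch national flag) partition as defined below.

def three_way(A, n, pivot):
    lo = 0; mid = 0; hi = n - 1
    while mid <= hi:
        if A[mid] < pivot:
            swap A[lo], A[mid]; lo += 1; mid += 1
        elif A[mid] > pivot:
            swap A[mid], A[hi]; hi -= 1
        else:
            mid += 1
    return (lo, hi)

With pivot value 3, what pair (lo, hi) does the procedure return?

(0, 0)

pivot = 3; lo=0, mid=0, hi=9
A[mid]=5>3: swap A[0],A[9]; hi=8 → [9,9,9,7,3,9,8,9,7,5]
A[mid]=9>3: swap A[0],A[8]; hi=7 → [7,9,9,7,3,9,8,9,9,5]
A[mid]=7>3: swap A[0],A[7]; hi=6 → [9,9,9,7,3,9,8,7,9,5]
A[mid]=9>3: swap A[0],A[6]; hi=5 → [8,9,9,7,3,9,9,7,9,5]
A[mid]=8>3: swap A[0],A[5]; hi=4 → [9,9,9,7,3,8,9,7,9,5]
A[mid]=9>3: swap A[0],A[4]; hi=3 → [3,9,9,7,9,8,9,7,9,5]
A[mid]=3=3: mid=1
A[mid]=9>3: swap A[1],A[3]; hi=2 → [3,7,9,9,9,8,9,7,9,5]
A[mid]=7>3: swap A[1],A[2]; hi=1 → [3,9,7,9,9,8,9,7,9,5]
A[mid]=9>3: swap A[1],A[1]; hi=0 → [3,9,7,9,9,8,9,7,9,5]
end: lo=0, hi=0; A = [3,9,7,9,9,8,9,7,9,5]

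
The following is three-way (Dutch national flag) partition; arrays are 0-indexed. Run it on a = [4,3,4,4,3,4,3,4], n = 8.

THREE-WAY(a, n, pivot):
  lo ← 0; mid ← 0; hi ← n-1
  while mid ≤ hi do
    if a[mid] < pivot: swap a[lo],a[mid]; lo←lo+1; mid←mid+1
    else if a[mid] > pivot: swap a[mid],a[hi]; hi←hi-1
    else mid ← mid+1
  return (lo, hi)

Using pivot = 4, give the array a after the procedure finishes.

lo=0 mid=0 hi=7
4=4: mid=1
3<4: swap(0,1), lo=1 mid=2 ⇒ [3,4,4,4,3,4,3,4]
4=4: mid=3
4=4: mid=4
3<4: swap(1,4), lo=2 mid=5 ⇒ [3,3,4,4,4,4,3,4]
4=4: mid=6
3<4: swap(2,6), lo=3 mid=7 ⇒ [3,3,3,4,4,4,4,4]
4=4: mid=8
done. lo=3 hi=7; a=[3,3,3,4,4,4,4,4]

[3,3,3,4,4,4,4,4]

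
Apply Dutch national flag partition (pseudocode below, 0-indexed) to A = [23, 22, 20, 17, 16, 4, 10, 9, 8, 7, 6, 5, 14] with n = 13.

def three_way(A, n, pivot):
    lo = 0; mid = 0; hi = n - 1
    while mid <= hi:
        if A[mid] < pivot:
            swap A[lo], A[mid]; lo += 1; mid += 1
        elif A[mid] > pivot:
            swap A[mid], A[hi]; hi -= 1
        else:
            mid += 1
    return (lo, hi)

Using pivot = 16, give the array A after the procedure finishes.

lo=0 mid=0 hi=12
23>16: swap(0,12), hi=11 ⇒ [14, 22, 20, 17, 16, 4, 10, 9, 8, 7, 6, 5, 23]
14<16: swap(0,0), lo=1 mid=1 ⇒ [14, 22, 20, 17, 16, 4, 10, 9, 8, 7, 6, 5, 23]
22>16: swap(1,11), hi=10 ⇒ [14, 5, 20, 17, 16, 4, 10, 9, 8, 7, 6, 22, 23]
5<16: swap(1,1), lo=2 mid=2 ⇒ [14, 5, 20, 17, 16, 4, 10, 9, 8, 7, 6, 22, 23]
20>16: swap(2,10), hi=9 ⇒ [14, 5, 6, 17, 16, 4, 10, 9, 8, 7, 20, 22, 23]
6<16: swap(2,2), lo=3 mid=3 ⇒ [14, 5, 6, 17, 16, 4, 10, 9, 8, 7, 20, 22, 23]
17>16: swap(3,9), hi=8 ⇒ [14, 5, 6, 7, 16, 4, 10, 9, 8, 17, 20, 22, 23]
7<16: swap(3,3), lo=4 mid=4 ⇒ [14, 5, 6, 7, 16, 4, 10, 9, 8, 17, 20, 22, 23]
16=16: mid=5
4<16: swap(4,5), lo=5 mid=6 ⇒ [14, 5, 6, 7, 4, 16, 10, 9, 8, 17, 20, 22, 23]
10<16: swap(5,6), lo=6 mid=7 ⇒ [14, 5, 6, 7, 4, 10, 16, 9, 8, 17, 20, 22, 23]
9<16: swap(6,7), lo=7 mid=8 ⇒ [14, 5, 6, 7, 4, 10, 9, 16, 8, 17, 20, 22, 23]
8<16: swap(7,8), lo=8 mid=9 ⇒ [14, 5, 6, 7, 4, 10, 9, 8, 16, 17, 20, 22, 23]
done. lo=8 hi=8; A=[14, 5, 6, 7, 4, 10, 9, 8, 16, 17, 20, 22, 23]

[14, 5, 6, 7, 4, 10, 9, 8, 16, 17, 20, 22, 23]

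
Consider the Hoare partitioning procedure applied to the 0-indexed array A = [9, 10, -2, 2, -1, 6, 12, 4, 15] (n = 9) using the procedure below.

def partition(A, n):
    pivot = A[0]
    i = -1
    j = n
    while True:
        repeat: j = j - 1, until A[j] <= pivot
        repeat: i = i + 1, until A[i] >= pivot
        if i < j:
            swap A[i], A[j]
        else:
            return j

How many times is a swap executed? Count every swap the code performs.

2

pivot = A[0] = 9; i = -1, j = 9
j→7 (A[7]=4≤9), i→0 (A[0]=9≥9); i<j, swap → [4, 10, -2, 2, -1, 6, 12, 9, 15]
j→5 (A[5]=6≤9), i→1 (A[1]=10≥9); i<j, swap → [4, 6, -2, 2, -1, 10, 12, 9, 15]
j→4, i→5; i≥j, return j=4. A = [4, 6, -2, 2, -1, 10, 12, 9, 15]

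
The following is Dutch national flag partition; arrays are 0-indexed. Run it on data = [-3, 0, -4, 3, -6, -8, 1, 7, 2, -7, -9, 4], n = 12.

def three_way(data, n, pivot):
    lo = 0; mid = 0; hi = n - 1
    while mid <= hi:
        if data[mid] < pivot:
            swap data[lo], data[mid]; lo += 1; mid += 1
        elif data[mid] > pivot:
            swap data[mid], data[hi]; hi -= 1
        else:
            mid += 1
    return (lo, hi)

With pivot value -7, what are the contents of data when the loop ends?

[-9, -8, -7, -6, 3, 1, 7, 2, -4, 0, 4, -3]

lo=0 mid=0 hi=11
-3>-7: swap(0,11), hi=10 ⇒ [4, 0, -4, 3, -6, -8, 1, 7, 2, -7, -9, -3]
4>-7: swap(0,10), hi=9 ⇒ [-9, 0, -4, 3, -6, -8, 1, 7, 2, -7, 4, -3]
-9<-7: swap(0,0), lo=1 mid=1 ⇒ [-9, 0, -4, 3, -6, -8, 1, 7, 2, -7, 4, -3]
0>-7: swap(1,9), hi=8 ⇒ [-9, -7, -4, 3, -6, -8, 1, 7, 2, 0, 4, -3]
-7=-7: mid=2
-4>-7: swap(2,8), hi=7 ⇒ [-9, -7, 2, 3, -6, -8, 1, 7, -4, 0, 4, -3]
2>-7: swap(2,7), hi=6 ⇒ [-9, -7, 7, 3, -6, -8, 1, 2, -4, 0, 4, -3]
7>-7: swap(2,6), hi=5 ⇒ [-9, -7, 1, 3, -6, -8, 7, 2, -4, 0, 4, -3]
1>-7: swap(2,5), hi=4 ⇒ [-9, -7, -8, 3, -6, 1, 7, 2, -4, 0, 4, -3]
-8<-7: swap(1,2), lo=2 mid=3 ⇒ [-9, -8, -7, 3, -6, 1, 7, 2, -4, 0, 4, -3]
3>-7: swap(3,4), hi=3 ⇒ [-9, -8, -7, -6, 3, 1, 7, 2, -4, 0, 4, -3]
-6>-7: swap(3,3), hi=2 ⇒ [-9, -8, -7, -6, 3, 1, 7, 2, -4, 0, 4, -3]
done. lo=2 hi=2; data=[-9, -8, -7, -6, 3, 1, 7, 2, -4, 0, 4, -3]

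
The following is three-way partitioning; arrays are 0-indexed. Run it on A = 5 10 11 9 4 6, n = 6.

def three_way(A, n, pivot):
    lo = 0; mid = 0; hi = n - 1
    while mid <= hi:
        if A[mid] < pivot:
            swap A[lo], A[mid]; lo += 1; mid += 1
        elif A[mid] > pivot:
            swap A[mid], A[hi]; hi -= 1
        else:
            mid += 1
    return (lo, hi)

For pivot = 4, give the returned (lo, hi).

lo=0 mid=0 hi=5
5>4: swap(0,5), hi=4 ⇒ 6 10 11 9 4 5
6>4: swap(0,4), hi=3 ⇒ 4 10 11 9 6 5
4=4: mid=1
10>4: swap(1,3), hi=2 ⇒ 4 9 11 10 6 5
9>4: swap(1,2), hi=1 ⇒ 4 11 9 10 6 5
11>4: swap(1,1), hi=0 ⇒ 4 11 9 10 6 5
done. lo=0 hi=0; A=4 11 9 10 6 5

(0, 0)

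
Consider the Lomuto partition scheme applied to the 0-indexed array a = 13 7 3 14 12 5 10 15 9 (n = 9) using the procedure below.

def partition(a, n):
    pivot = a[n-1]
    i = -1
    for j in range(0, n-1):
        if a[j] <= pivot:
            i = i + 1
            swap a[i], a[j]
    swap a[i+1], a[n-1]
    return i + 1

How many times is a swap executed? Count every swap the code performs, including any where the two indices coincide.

pivot=9, i=-1
j=0: 13>9, skip
j=1: 7≤9, i=0, swap(0,1) ⇒ 7 13 3 14 12 5 10 15 9
j=2: 3≤9, i=1, swap(1,2) ⇒ 7 3 13 14 12 5 10 15 9
j=3: 14>9, skip
j=4: 12>9, skip
j=5: 5≤9, i=2, swap(2,5) ⇒ 7 3 5 14 12 13 10 15 9
j=6: 10>9, skip
j=7: 15>9, skip
swap(3,8) ⇒ 7 3 5 9 12 13 10 15 14; return 3

4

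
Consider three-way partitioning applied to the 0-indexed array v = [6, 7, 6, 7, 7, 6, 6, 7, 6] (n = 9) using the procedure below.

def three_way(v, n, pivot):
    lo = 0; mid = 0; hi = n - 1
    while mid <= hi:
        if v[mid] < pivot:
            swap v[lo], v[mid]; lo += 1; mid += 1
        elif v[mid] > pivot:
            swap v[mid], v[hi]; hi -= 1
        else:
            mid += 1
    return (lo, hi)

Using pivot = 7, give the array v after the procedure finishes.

pivot = 7; lo=0, mid=0, hi=8
v[mid]=6<7: swap v[0],v[0]; lo=1,mid=1 → [6, 7, 6, 7, 7, 6, 6, 7, 6]
v[mid]=7=7: mid=2
v[mid]=6<7: swap v[1],v[2]; lo=2,mid=3 → [6, 6, 7, 7, 7, 6, 6, 7, 6]
v[mid]=7=7: mid=4
v[mid]=7=7: mid=5
v[mid]=6<7: swap v[2],v[5]; lo=3,mid=6 → [6, 6, 6, 7, 7, 7, 6, 7, 6]
v[mid]=6<7: swap v[3],v[6]; lo=4,mid=7 → [6, 6, 6, 6, 7, 7, 7, 7, 6]
v[mid]=7=7: mid=8
v[mid]=6<7: swap v[4],v[8]; lo=5,mid=9 → [6, 6, 6, 6, 6, 7, 7, 7, 7]
end: lo=5, hi=8; v = [6, 6, 6, 6, 6, 7, 7, 7, 7]

[6, 6, 6, 6, 6, 7, 7, 7, 7]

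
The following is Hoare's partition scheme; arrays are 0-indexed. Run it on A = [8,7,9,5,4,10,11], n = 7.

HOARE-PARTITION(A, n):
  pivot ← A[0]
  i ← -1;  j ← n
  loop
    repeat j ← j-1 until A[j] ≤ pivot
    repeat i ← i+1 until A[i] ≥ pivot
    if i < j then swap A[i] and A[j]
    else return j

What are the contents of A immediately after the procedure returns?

[4,7,5,9,8,10,11]

pivot=8
j stops at 4 (4), i stops at 0 (8); swap ⇒ [4,7,9,5,8,10,11]
j stops at 3 (5), i stops at 2 (9); swap ⇒ [4,7,5,9,8,10,11]
j stops at 2, i stops at 3; i≥j ⇒ return 2. A=[4,7,5,9,8,10,11]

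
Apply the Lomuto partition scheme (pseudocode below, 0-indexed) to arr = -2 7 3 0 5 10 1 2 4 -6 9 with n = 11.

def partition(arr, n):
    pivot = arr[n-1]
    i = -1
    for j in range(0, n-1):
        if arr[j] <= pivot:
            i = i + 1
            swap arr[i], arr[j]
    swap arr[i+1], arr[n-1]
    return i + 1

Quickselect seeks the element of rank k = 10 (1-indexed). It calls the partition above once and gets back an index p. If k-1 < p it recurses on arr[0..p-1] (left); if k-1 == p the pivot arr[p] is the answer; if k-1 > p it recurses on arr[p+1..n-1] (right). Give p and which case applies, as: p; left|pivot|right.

pivot=9, i=-1
j=0: -2≤9, i=0, swap(0,0) ⇒ -2 7 3 0 5 10 1 2 4 -6 9
j=1: 7≤9, i=1, swap(1,1) ⇒ -2 7 3 0 5 10 1 2 4 -6 9
j=2: 3≤9, i=2, swap(2,2) ⇒ -2 7 3 0 5 10 1 2 4 -6 9
j=3: 0≤9, i=3, swap(3,3) ⇒ -2 7 3 0 5 10 1 2 4 -6 9
j=4: 5≤9, i=4, swap(4,4) ⇒ -2 7 3 0 5 10 1 2 4 -6 9
j=5: 10>9, skip
j=6: 1≤9, i=5, swap(5,6) ⇒ -2 7 3 0 5 1 10 2 4 -6 9
j=7: 2≤9, i=6, swap(6,7) ⇒ -2 7 3 0 5 1 2 10 4 -6 9
j=8: 4≤9, i=7, swap(7,8) ⇒ -2 7 3 0 5 1 2 4 10 -6 9
j=9: -6≤9, i=8, swap(8,9) ⇒ -2 7 3 0 5 1 2 4 -6 10 9
swap(9,10) ⇒ -2 7 3 0 5 1 2 4 -6 9 10; return 9
p = 9; k-1 = 9 == 9 ⇒ pivot

9; pivot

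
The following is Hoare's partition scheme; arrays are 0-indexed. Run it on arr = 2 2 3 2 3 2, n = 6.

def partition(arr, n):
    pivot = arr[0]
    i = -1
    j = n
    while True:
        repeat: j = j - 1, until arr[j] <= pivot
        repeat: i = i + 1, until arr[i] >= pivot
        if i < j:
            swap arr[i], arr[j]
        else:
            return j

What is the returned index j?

1

pivot = arr[0] = 2; i = -1, j = 6
j→5 (arr[5]=2≤2), i→0 (arr[0]=2≥2); i<j, swap → 2 2 3 2 3 2
j→3 (arr[3]=2≤2), i→1 (arr[1]=2≥2); i<j, swap → 2 2 3 2 3 2
j→1, i→2; i≥j, return j=1. arr = 2 2 3 2 3 2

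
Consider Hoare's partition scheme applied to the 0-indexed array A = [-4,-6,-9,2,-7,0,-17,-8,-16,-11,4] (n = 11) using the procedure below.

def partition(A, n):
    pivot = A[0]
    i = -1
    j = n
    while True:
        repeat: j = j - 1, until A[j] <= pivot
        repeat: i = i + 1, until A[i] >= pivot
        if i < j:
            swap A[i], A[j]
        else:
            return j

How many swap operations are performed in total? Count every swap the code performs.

3

pivot = A[0] = -4; i = -1, j = 11
j→9 (A[9]=-11≤-4), i→0 (A[0]=-4≥-4); i<j, swap → [-11,-6,-9,2,-7,0,-17,-8,-16,-4,4]
j→8 (A[8]=-16≤-4), i→3 (A[3]=2≥-4); i<j, swap → [-11,-6,-9,-16,-7,0,-17,-8,2,-4,4]
j→7 (A[7]=-8≤-4), i→5 (A[5]=0≥-4); i<j, swap → [-11,-6,-9,-16,-7,-8,-17,0,2,-4,4]
j→6, i→7; i≥j, return j=6. A = [-11,-6,-9,-16,-7,-8,-17,0,2,-4,4]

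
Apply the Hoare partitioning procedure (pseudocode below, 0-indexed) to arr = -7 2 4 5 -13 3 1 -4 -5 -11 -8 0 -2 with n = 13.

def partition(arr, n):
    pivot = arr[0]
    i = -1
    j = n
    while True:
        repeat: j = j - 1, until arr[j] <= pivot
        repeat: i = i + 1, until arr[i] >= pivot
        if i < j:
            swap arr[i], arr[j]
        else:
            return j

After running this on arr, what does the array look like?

-8 -11 -13 5 4 3 1 -4 -5 2 -7 0 -2

pivot=-7
j stops at 10 (-8), i stops at 0 (-7); swap ⇒ -8 2 4 5 -13 3 1 -4 -5 -11 -7 0 -2
j stops at 9 (-11), i stops at 1 (2); swap ⇒ -8 -11 4 5 -13 3 1 -4 -5 2 -7 0 -2
j stops at 4 (-13), i stops at 2 (4); swap ⇒ -8 -11 -13 5 4 3 1 -4 -5 2 -7 0 -2
j stops at 2, i stops at 3; i≥j ⇒ return 2. arr=-8 -11 -13 5 4 3 1 -4 -5 2 -7 0 -2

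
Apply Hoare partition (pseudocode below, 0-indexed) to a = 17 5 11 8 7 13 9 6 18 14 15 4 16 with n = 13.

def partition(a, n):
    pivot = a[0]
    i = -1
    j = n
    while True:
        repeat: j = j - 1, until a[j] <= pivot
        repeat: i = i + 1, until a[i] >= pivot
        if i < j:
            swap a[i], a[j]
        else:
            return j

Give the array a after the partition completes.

pivot = a[0] = 17; i = -1, j = 13
j→12 (a[12]=16≤17), i→0 (a[0]=17≥17); i<j, swap → 16 5 11 8 7 13 9 6 18 14 15 4 17
j→11 (a[11]=4≤17), i→8 (a[8]=18≥17); i<j, swap → 16 5 11 8 7 13 9 6 4 14 15 18 17
j→10, i→11; i≥j, return j=10. a = 16 5 11 8 7 13 9 6 4 14 15 18 17

16 5 11 8 7 13 9 6 4 14 15 18 17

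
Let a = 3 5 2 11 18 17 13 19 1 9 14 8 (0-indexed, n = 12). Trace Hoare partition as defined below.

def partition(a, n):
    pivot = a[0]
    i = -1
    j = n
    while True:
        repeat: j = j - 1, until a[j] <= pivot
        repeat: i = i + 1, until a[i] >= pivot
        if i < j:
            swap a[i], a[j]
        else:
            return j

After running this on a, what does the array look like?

1 2 5 11 18 17 13 19 3 9 14 8

pivot = a[0] = 3; i = -1, j = 12
j→8 (a[8]=1≤3), i→0 (a[0]=3≥3); i<j, swap → 1 5 2 11 18 17 13 19 3 9 14 8
j→2 (a[2]=2≤3), i→1 (a[1]=5≥3); i<j, swap → 1 2 5 11 18 17 13 19 3 9 14 8
j→1, i→2; i≥j, return j=1. a = 1 2 5 11 18 17 13 19 3 9 14 8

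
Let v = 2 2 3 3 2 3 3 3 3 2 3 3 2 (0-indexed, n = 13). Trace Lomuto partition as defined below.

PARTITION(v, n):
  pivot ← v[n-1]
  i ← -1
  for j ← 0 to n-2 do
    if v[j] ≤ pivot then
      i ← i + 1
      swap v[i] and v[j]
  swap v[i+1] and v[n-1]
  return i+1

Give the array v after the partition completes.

pivot = v[12] = 2; i = -1
j=0: v[0]=2 ≤ 2 → i=0, swap v[0],v[0] (no change) → 2 2 3 3 2 3 3 3 3 2 3 3 2
j=1: v[1]=2 ≤ 2 → i=1, swap v[1],v[1] (no change) → 2 2 3 3 2 3 3 3 3 2 3 3 2
j=2: v[2]=3 > 2 → no swap
j=3: v[3]=3 > 2 → no swap
j=4: v[4]=2 ≤ 2 → i=2, swap v[2],v[4] → 2 2 2 3 3 3 3 3 3 2 3 3 2
j=5: v[5]=3 > 2 → no swap
j=6: v[6]=3 > 2 → no swap
j=7: v[7]=3 > 2 → no swap
j=8: v[8]=3 > 2 → no swap
j=9: v[9]=2 ≤ 2 → i=3, swap v[3],v[9] → 2 2 2 2 3 3 3 3 3 3 3 3 2
j=10: v[10]=3 > 2 → no swap
j=11: v[11]=3 > 2 → no swap
final swap v[4],v[12] → 2 2 2 2 2 3 3 3 3 3 3 3 3; return 4

2 2 2 2 2 3 3 3 3 3 3 3 3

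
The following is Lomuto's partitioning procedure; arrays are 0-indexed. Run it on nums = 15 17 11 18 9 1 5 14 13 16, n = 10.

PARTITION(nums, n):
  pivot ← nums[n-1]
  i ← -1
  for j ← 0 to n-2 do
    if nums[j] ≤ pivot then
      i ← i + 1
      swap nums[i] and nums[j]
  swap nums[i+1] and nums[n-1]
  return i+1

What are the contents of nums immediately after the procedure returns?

15 11 9 1 5 14 13 16 17 18

pivot = nums[9] = 16; i = -1
j=0: nums[0]=15 ≤ 16 → i=0, swap nums[0],nums[0] (no change) → 15 17 11 18 9 1 5 14 13 16
j=1: nums[1]=17 > 16 → no swap
j=2: nums[2]=11 ≤ 16 → i=1, swap nums[1],nums[2] → 15 11 17 18 9 1 5 14 13 16
j=3: nums[3]=18 > 16 → no swap
j=4: nums[4]=9 ≤ 16 → i=2, swap nums[2],nums[4] → 15 11 9 18 17 1 5 14 13 16
j=5: nums[5]=1 ≤ 16 → i=3, swap nums[3],nums[5] → 15 11 9 1 17 18 5 14 13 16
j=6: nums[6]=5 ≤ 16 → i=4, swap nums[4],nums[6] → 15 11 9 1 5 18 17 14 13 16
j=7: nums[7]=14 ≤ 16 → i=5, swap nums[5],nums[7] → 15 11 9 1 5 14 17 18 13 16
j=8: nums[8]=13 ≤ 16 → i=6, swap nums[6],nums[8] → 15 11 9 1 5 14 13 18 17 16
final swap nums[7],nums[9] → 15 11 9 1 5 14 13 16 17 18; return 7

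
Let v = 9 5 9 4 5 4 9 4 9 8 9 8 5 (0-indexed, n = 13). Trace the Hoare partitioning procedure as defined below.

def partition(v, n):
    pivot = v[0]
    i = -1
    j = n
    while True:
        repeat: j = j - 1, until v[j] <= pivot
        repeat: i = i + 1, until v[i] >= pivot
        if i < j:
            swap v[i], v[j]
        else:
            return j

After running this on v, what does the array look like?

pivot = v[0] = 9; i = -1, j = 13
j→12 (v[12]=5≤9), i→0 (v[0]=9≥9); i<j, swap → 5 5 9 4 5 4 9 4 9 8 9 8 9
j→11 (v[11]=8≤9), i→2 (v[2]=9≥9); i<j, swap → 5 5 8 4 5 4 9 4 9 8 9 9 9
j→10 (v[10]=9≤9), i→6 (v[6]=9≥9); i<j, swap → 5 5 8 4 5 4 9 4 9 8 9 9 9
j→9 (v[9]=8≤9), i→8 (v[8]=9≥9); i<j, swap → 5 5 8 4 5 4 9 4 8 9 9 9 9
j→8, i→9; i≥j, return j=8. v = 5 5 8 4 5 4 9 4 8 9 9 9 9

5 5 8 4 5 4 9 4 8 9 9 9 9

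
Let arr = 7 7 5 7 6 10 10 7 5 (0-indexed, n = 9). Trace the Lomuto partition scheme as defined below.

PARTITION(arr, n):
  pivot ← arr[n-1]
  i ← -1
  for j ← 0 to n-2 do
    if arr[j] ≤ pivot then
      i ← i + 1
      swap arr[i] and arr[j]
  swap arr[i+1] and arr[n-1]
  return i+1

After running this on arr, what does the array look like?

pivot = arr[8] = 5; i = -1
j=0: arr[0]=7 > 5 → no swap
j=1: arr[1]=7 > 5 → no swap
j=2: arr[2]=5 ≤ 5 → i=0, swap arr[0],arr[2] → 5 7 7 7 6 10 10 7 5
j=3: arr[3]=7 > 5 → no swap
j=4: arr[4]=6 > 5 → no swap
j=5: arr[5]=10 > 5 → no swap
j=6: arr[6]=10 > 5 → no swap
j=7: arr[7]=7 > 5 → no swap
final swap arr[1],arr[8] → 5 5 7 7 6 10 10 7 7; return 1

5 5 7 7 6 10 10 7 7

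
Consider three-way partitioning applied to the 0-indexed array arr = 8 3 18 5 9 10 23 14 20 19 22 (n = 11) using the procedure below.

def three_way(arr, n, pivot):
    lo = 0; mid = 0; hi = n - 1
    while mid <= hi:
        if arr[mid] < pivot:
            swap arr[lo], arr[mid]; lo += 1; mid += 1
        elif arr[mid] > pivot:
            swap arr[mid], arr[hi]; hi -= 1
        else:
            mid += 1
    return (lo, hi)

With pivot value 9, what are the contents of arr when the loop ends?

pivot = 9; lo=0, mid=0, hi=10
arr[mid]=8<9: swap arr[0],arr[0]; lo=1,mid=1 → 8 3 18 5 9 10 23 14 20 19 22
arr[mid]=3<9: swap arr[1],arr[1]; lo=2,mid=2 → 8 3 18 5 9 10 23 14 20 19 22
arr[mid]=18>9: swap arr[2],arr[10]; hi=9 → 8 3 22 5 9 10 23 14 20 19 18
arr[mid]=22>9: swap arr[2],arr[9]; hi=8 → 8 3 19 5 9 10 23 14 20 22 18
arr[mid]=19>9: swap arr[2],arr[8]; hi=7 → 8 3 20 5 9 10 23 14 19 22 18
arr[mid]=20>9: swap arr[2],arr[7]; hi=6 → 8 3 14 5 9 10 23 20 19 22 18
arr[mid]=14>9: swap arr[2],arr[6]; hi=5 → 8 3 23 5 9 10 14 20 19 22 18
arr[mid]=23>9: swap arr[2],arr[5]; hi=4 → 8 3 10 5 9 23 14 20 19 22 18
arr[mid]=10>9: swap arr[2],arr[4]; hi=3 → 8 3 9 5 10 23 14 20 19 22 18
arr[mid]=9=9: mid=3
arr[mid]=5<9: swap arr[2],arr[3]; lo=3,mid=4 → 8 3 5 9 10 23 14 20 19 22 18
end: lo=3, hi=3; arr = 8 3 5 9 10 23 14 20 19 22 18

8 3 5 9 10 23 14 20 19 22 18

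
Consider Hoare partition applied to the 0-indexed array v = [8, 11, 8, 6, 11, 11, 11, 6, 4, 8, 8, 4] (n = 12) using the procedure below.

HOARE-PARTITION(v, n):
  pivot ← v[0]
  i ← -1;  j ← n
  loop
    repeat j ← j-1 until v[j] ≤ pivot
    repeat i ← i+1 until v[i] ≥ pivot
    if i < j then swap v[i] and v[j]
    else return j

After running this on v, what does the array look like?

pivot = v[0] = 8; i = -1, j = 12
j→11 (v[11]=4≤8), i→0 (v[0]=8≥8); i<j, swap → [4, 11, 8, 6, 11, 11, 11, 6, 4, 8, 8, 8]
j→10 (v[10]=8≤8), i→1 (v[1]=11≥8); i<j, swap → [4, 8, 8, 6, 11, 11, 11, 6, 4, 8, 11, 8]
j→9 (v[9]=8≤8), i→2 (v[2]=8≥8); i<j, swap → [4, 8, 8, 6, 11, 11, 11, 6, 4, 8, 11, 8]
j→8 (v[8]=4≤8), i→4 (v[4]=11≥8); i<j, swap → [4, 8, 8, 6, 4, 11, 11, 6, 11, 8, 11, 8]
j→7 (v[7]=6≤8), i→5 (v[5]=11≥8); i<j, swap → [4, 8, 8, 6, 4, 6, 11, 11, 11, 8, 11, 8]
j→5, i→6; i≥j, return j=5. v = [4, 8, 8, 6, 4, 6, 11, 11, 11, 8, 11, 8]

[4, 8, 8, 6, 4, 6, 11, 11, 11, 8, 11, 8]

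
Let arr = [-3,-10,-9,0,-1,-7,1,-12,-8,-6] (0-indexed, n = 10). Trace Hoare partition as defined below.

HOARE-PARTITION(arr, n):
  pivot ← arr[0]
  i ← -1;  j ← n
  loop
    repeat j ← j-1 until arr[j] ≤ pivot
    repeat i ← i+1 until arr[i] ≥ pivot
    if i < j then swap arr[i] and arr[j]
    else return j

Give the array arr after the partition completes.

pivot = arr[0] = -3; i = -1, j = 10
j→9 (arr[9]=-6≤-3), i→0 (arr[0]=-3≥-3); i<j, swap → [-6,-10,-9,0,-1,-7,1,-12,-8,-3]
j→8 (arr[8]=-8≤-3), i→3 (arr[3]=0≥-3); i<j, swap → [-6,-10,-9,-8,-1,-7,1,-12,0,-3]
j→7 (arr[7]=-12≤-3), i→4 (arr[4]=-1≥-3); i<j, swap → [-6,-10,-9,-8,-12,-7,1,-1,0,-3]
j→5, i→6; i≥j, return j=5. arr = [-6,-10,-9,-8,-12,-7,1,-1,0,-3]

[-6,-10,-9,-8,-12,-7,1,-1,0,-3]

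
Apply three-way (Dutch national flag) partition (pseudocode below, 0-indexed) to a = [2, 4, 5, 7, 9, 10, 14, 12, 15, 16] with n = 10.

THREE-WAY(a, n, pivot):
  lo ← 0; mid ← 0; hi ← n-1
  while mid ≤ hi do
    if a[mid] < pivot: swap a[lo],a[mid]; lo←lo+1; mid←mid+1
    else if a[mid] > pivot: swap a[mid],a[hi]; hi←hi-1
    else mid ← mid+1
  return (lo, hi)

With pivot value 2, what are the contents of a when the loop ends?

lo=0 mid=0 hi=9
2=2: mid=1
4>2: swap(1,9), hi=8 ⇒ [2, 16, 5, 7, 9, 10, 14, 12, 15, 4]
16>2: swap(1,8), hi=7 ⇒ [2, 15, 5, 7, 9, 10, 14, 12, 16, 4]
15>2: swap(1,7), hi=6 ⇒ [2, 12, 5, 7, 9, 10, 14, 15, 16, 4]
12>2: swap(1,6), hi=5 ⇒ [2, 14, 5, 7, 9, 10, 12, 15, 16, 4]
14>2: swap(1,5), hi=4 ⇒ [2, 10, 5, 7, 9, 14, 12, 15, 16, 4]
10>2: swap(1,4), hi=3 ⇒ [2, 9, 5, 7, 10, 14, 12, 15, 16, 4]
9>2: swap(1,3), hi=2 ⇒ [2, 7, 5, 9, 10, 14, 12, 15, 16, 4]
7>2: swap(1,2), hi=1 ⇒ [2, 5, 7, 9, 10, 14, 12, 15, 16, 4]
5>2: swap(1,1), hi=0 ⇒ [2, 5, 7, 9, 10, 14, 12, 15, 16, 4]
done. lo=0 hi=0; a=[2, 5, 7, 9, 10, 14, 12, 15, 16, 4]

[2, 5, 7, 9, 10, 14, 12, 15, 16, 4]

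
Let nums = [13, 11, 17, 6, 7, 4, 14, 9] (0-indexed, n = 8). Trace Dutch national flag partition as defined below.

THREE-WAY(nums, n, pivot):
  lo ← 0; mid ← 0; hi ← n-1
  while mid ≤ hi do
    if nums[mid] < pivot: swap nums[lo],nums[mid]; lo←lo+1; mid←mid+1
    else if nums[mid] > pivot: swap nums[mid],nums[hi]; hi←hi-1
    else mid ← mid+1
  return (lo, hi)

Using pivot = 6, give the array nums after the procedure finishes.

[4, 6, 17, 7, 11, 14, 9, 13]

pivot = 6; lo=0, mid=0, hi=7
nums[mid]=13>6: swap nums[0],nums[7]; hi=6 → [9, 11, 17, 6, 7, 4, 14, 13]
nums[mid]=9>6: swap nums[0],nums[6]; hi=5 → [14, 11, 17, 6, 7, 4, 9, 13]
nums[mid]=14>6: swap nums[0],nums[5]; hi=4 → [4, 11, 17, 6, 7, 14, 9, 13]
nums[mid]=4<6: swap nums[0],nums[0]; lo=1,mid=1 → [4, 11, 17, 6, 7, 14, 9, 13]
nums[mid]=11>6: swap nums[1],nums[4]; hi=3 → [4, 7, 17, 6, 11, 14, 9, 13]
nums[mid]=7>6: swap nums[1],nums[3]; hi=2 → [4, 6, 17, 7, 11, 14, 9, 13]
nums[mid]=6=6: mid=2
nums[mid]=17>6: swap nums[2],nums[2]; hi=1 → [4, 6, 17, 7, 11, 14, 9, 13]
end: lo=1, hi=1; nums = [4, 6, 17, 7, 11, 14, 9, 13]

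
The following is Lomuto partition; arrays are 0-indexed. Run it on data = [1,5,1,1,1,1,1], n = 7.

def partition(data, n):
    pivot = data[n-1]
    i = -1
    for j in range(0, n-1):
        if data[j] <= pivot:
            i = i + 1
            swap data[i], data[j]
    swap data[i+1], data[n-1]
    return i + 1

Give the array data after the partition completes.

pivot = data[6] = 1; i = -1
j=0: data[0]=1 ≤ 1 → i=0, swap data[0],data[0] (no change) → [1,5,1,1,1,1,1]
j=1: data[1]=5 > 1 → no swap
j=2: data[2]=1 ≤ 1 → i=1, swap data[1],data[2] → [1,1,5,1,1,1,1]
j=3: data[3]=1 ≤ 1 → i=2, swap data[2],data[3] → [1,1,1,5,1,1,1]
j=4: data[4]=1 ≤ 1 → i=3, swap data[3],data[4] → [1,1,1,1,5,1,1]
j=5: data[5]=1 ≤ 1 → i=4, swap data[4],data[5] → [1,1,1,1,1,5,1]
final swap data[5],data[6] → [1,1,1,1,1,1,5]; return 5

[1,1,1,1,1,1,5]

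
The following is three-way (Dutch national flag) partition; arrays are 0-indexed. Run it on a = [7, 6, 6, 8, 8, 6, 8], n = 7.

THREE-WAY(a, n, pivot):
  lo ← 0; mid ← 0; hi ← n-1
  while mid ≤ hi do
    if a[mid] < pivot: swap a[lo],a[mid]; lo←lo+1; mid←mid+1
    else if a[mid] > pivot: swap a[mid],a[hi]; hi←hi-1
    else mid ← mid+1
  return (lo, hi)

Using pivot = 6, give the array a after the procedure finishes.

lo=0 mid=0 hi=6
7>6: swap(0,6), hi=5 ⇒ [8, 6, 6, 8, 8, 6, 7]
8>6: swap(0,5), hi=4 ⇒ [6, 6, 6, 8, 8, 8, 7]
6=6: mid=1
6=6: mid=2
6=6: mid=3
8>6: swap(3,4), hi=3 ⇒ [6, 6, 6, 8, 8, 8, 7]
8>6: swap(3,3), hi=2 ⇒ [6, 6, 6, 8, 8, 8, 7]
done. lo=0 hi=2; a=[6, 6, 6, 8, 8, 8, 7]

[6, 6, 6, 8, 8, 8, 7]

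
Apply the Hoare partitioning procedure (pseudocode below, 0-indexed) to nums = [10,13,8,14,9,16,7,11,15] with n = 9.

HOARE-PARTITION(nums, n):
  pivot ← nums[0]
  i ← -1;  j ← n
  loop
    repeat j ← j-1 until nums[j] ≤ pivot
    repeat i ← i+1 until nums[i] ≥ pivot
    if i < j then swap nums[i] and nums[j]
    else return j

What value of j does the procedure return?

2

pivot=10
j stops at 6 (7), i stops at 0 (10); swap ⇒ [7,13,8,14,9,16,10,11,15]
j stops at 4 (9), i stops at 1 (13); swap ⇒ [7,9,8,14,13,16,10,11,15]
j stops at 2, i stops at 3; i≥j ⇒ return 2. nums=[7,9,8,14,13,16,10,11,15]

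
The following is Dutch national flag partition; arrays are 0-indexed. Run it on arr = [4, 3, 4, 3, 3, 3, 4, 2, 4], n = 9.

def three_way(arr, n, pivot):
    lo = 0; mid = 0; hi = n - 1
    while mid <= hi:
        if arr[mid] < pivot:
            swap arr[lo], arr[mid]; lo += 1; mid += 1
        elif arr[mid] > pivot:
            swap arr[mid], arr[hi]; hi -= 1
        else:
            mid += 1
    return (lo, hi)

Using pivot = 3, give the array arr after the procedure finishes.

pivot = 3; lo=0, mid=0, hi=8
arr[mid]=4>3: swap arr[0],arr[8]; hi=7 → [4, 3, 4, 3, 3, 3, 4, 2, 4]
arr[mid]=4>3: swap arr[0],arr[7]; hi=6 → [2, 3, 4, 3, 3, 3, 4, 4, 4]
arr[mid]=2<3: swap arr[0],arr[0]; lo=1,mid=1 → [2, 3, 4, 3, 3, 3, 4, 4, 4]
arr[mid]=3=3: mid=2
arr[mid]=4>3: swap arr[2],arr[6]; hi=5 → [2, 3, 4, 3, 3, 3, 4, 4, 4]
arr[mid]=4>3: swap arr[2],arr[5]; hi=4 → [2, 3, 3, 3, 3, 4, 4, 4, 4]
arr[mid]=3=3: mid=3
arr[mid]=3=3: mid=4
arr[mid]=3=3: mid=5
end: lo=1, hi=4; arr = [2, 3, 3, 3, 3, 4, 4, 4, 4]

[2, 3, 3, 3, 3, 4, 4, 4, 4]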